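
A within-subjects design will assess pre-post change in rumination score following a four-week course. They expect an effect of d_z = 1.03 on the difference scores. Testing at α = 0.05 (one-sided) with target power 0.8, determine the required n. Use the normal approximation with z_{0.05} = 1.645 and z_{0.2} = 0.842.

n = 6 pairs

For a paired (one-sample on differences) test: n = ((z_{α} + z_β) / d)².
z_{α} + z_β = 1.645 + 0.842 = 2.487.
n = (2.487 / 1.03)² = 2.415² = 5.83.
Round up.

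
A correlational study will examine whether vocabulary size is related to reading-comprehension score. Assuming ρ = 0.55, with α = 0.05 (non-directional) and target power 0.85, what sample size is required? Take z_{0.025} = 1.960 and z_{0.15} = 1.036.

Fisher's z: C = ½·ln((1+r)/(1−r)) = ½·ln(3.4444) = 0.6184.
n = ((z_{α/2} + z_β)/C)² + 3.
(1.960 + 1.036) / 0.6184 = 2.996 / 0.6184 = 4.845.
n = 4.845² + 3 = 23.47 + 3 = 26.5.
Round up.

n = 27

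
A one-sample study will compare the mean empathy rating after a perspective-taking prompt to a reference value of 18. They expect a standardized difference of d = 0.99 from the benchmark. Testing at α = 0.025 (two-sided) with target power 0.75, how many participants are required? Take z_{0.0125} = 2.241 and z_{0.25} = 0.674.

n = 9

For a one-sample test: n = ((z_{α/2} + z_β) / d)².
z_{α/2} + z_β = 2.241 + 0.674 = 2.915.
n = (2.915 / 0.99)² = 2.944² = 8.67.
Round up.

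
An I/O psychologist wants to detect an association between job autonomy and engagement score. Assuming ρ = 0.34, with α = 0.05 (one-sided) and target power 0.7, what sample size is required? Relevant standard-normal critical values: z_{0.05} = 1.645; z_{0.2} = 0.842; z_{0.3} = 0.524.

n = 41

Fisher's z: C = ½·ln((1+r)/(1−r)) = ½·ln(2.0303) = 0.3541.
n = ((z_{α} + z_β)/C)² + 3.
(1.645 + 0.524) / 0.3541 = 2.169 / 0.3541 = 6.125.
n = 6.125² + 3 = 37.52 + 3 = 40.5.
Round up.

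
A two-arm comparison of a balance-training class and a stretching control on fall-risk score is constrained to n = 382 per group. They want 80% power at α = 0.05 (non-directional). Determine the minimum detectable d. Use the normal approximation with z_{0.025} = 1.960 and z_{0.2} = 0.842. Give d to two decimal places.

d_min ≈ 0.20

For two independent groups of n = 382 each: d_min = (z_{α/2} + z_β)·√(2/n).
z-sum = 1.960 + 0.842 = 2.802.
d_min = 2.802 × √(2/382) = 2.802 × 0.0724 = 0.203.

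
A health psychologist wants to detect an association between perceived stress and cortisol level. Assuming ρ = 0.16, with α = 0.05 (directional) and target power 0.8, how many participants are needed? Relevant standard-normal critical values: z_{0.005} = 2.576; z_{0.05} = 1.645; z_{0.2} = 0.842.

n = 241

Fisher's z: C = ½·ln((1+r)/(1−r)) = ½·ln(1.3810) = 0.1614.
n = ((z_{α} + z_β)/C)² + 3.
(1.645 + 0.842) / 0.1614 = 2.487 / 0.1614 = 15.409.
n = 15.409² + 3 = 237.43 + 3 = 240.4.
Round up.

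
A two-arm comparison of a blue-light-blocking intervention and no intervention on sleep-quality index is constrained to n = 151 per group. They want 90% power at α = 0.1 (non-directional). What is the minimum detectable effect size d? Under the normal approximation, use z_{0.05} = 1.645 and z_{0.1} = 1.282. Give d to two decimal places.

For two independent groups of n = 151 each: d_min = (z_{α/2} + z_β)·√(2/n).
z-sum = 1.645 + 1.282 = 2.927.
d_min = 2.927 × √(2/151) = 2.927 × 0.1151 = 0.337.

d_min ≈ 0.34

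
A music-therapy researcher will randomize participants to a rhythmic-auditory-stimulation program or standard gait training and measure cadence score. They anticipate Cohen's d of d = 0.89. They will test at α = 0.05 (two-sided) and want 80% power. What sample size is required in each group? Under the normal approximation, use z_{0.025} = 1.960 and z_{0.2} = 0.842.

n = 20 per group

For two independent groups with equal n: n = 2·((z_{α/2} + z_β) / d)².
z_{α/2} + z_β = 1.960 + 0.842 = 2.802.
n = 2 × (2.802 / 0.89)² = 2 × 3.148² = 2 × 9.91 = 19.8.
Round up to the next whole participant.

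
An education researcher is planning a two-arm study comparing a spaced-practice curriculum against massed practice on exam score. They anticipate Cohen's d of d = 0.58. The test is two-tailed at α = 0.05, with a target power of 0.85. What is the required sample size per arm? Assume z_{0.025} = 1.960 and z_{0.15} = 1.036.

n = 54 per group

For two independent groups with equal n: n = 2·((z_{α/2} + z_β) / d)².
z_{α/2} + z_β = 1.960 + 1.036 = 2.996.
n = 2 × (2.996 / 0.58)² = 2 × 5.166² = 2 × 26.68 = 53.4.
Round up to the next whole participant.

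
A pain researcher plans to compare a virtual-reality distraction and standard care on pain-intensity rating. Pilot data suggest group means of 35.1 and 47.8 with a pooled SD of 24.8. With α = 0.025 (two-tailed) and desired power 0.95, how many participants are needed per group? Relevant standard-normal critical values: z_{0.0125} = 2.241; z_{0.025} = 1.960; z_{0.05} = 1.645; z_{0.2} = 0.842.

Cohen's d = |M₁ − M₂| / SD_pooled = |35.1 − 47.8| / 24.8 = 12.7 / 24.8 = 0.512.
For two independent groups with equal n: n = 2·((z_{α/2} + z_β) / d)².
z_{α/2} + z_β = 2.241 + 1.645 = 3.886.
n = 2 × (3.886 / 0.512)² = 2 × 7.590² = 2 × 57.61 = 115.2.
Round up to the next whole participant.

n = 116 per group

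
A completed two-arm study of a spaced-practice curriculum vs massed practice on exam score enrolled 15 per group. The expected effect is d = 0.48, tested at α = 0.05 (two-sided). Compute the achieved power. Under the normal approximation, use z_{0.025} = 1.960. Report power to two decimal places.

For two equal groups, power = Φ(d·√(n/2) − z_{α/2}).
d·√(n/2) = 0.48 × √(15/2) = 0.48 × 2.739 = 1.315.
z_β = 1.315 − 1.960 = -0.645.
Power = Φ(-0.645) = 0.259.

power ≈ 0.26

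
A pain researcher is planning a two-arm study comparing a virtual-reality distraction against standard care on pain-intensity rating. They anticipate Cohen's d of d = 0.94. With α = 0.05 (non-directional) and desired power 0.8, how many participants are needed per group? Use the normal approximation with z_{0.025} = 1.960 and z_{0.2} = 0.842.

n = 18 per group

For two independent groups with equal n: n = 2·((z_{α/2} + z_β) / d)².
z_{α/2} + z_β = 1.960 + 0.842 = 2.802.
n = 2 × (2.802 / 0.94)² = 2 × 2.981² = 2 × 8.89 = 17.8.
Round up to the next whole participant.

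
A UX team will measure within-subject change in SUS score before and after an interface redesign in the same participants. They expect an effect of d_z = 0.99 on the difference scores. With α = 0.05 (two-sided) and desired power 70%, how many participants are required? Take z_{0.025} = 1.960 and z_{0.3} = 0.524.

n = 7 pairs

For a paired (one-sample on differences) test: n = ((z_{α/2} + z_β) / d)².
z_{α/2} + z_β = 1.960 + 0.524 = 2.484.
n = (2.484 / 0.99)² = 2.509² = 6.30.
Round up.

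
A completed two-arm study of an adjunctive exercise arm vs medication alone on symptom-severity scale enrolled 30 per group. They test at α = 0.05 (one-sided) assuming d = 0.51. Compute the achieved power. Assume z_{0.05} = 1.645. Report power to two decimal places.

power ≈ 0.63

For two equal groups, power = Φ(d·√(n/2) − z_{α}).
d·√(n/2) = 0.51 × √(30/2) = 0.51 × 3.873 = 1.975.
z_β = 1.975 − 1.645 = 0.330.
Power = Φ(0.330) = 0.629.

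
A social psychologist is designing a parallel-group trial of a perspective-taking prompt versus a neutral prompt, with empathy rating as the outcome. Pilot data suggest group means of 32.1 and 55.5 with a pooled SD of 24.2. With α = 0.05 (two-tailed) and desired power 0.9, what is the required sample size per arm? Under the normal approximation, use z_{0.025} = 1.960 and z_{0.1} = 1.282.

n = 23 per group

Cohen's d = |M₁ − M₂| / SD_pooled = |32.1 − 55.5| / 24.2 = 23.4 / 24.2 = 0.967.
For two independent groups with equal n: n = 2·((z_{α/2} + z_β) / d)².
z_{α/2} + z_β = 1.960 + 1.282 = 3.242.
n = 2 × (3.242 / 0.967)² = 2 × 3.353² = 2 × 11.24 = 22.5.
Round up to the next whole participant.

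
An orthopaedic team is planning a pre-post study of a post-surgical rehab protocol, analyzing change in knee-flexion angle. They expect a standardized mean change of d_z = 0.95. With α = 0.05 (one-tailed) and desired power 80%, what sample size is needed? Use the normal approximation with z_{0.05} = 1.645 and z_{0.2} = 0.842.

n = 7 pairs

For a paired (one-sample on differences) test: n = ((z_{α} + z_β) / d)².
z_{α} + z_β = 1.645 + 0.842 = 2.487.
n = (2.487 / 0.95)² = 2.618² = 6.85.
Round up.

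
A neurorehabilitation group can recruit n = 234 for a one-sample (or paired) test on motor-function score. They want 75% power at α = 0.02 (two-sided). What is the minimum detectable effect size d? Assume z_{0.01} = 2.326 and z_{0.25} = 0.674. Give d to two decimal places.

For a single sample (or paired design) of n = 234: d_min = (z_{α/2} + z_β)/√n.
z-sum = 2.326 + 0.674 = 3.000.
d_min = 3.000 / √234 = 3.000 / 15.297 = 0.196.

d_min ≈ 0.20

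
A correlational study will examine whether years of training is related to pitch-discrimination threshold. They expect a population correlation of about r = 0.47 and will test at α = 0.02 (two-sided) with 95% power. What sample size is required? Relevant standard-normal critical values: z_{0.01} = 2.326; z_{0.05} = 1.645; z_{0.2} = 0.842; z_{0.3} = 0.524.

n = 64

Fisher's z: C = ½·ln((1+r)/(1−r)) = ½·ln(2.7736) = 0.5101.
n = ((z_{α/2} + z_β)/C)² + 3.
(2.326 + 1.645) / 0.5101 = 3.971 / 0.5101 = 7.785.
n = 7.785² + 3 = 60.60 + 3 = 63.6.
Round up.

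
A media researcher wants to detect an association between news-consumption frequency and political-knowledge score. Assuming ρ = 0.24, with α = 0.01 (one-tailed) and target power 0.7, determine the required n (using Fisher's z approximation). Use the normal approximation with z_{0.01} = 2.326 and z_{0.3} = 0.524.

n = 139

Fisher's z: C = ½·ln((1+r)/(1−r)) = ½·ln(1.6316) = 0.2448.
n = ((z_{α} + z_β)/C)² + 3.
(2.326 + 0.524) / 0.2448 = 2.850 / 0.2448 = 11.642.
n = 11.642² + 3 = 135.54 + 3 = 138.5.
Round up.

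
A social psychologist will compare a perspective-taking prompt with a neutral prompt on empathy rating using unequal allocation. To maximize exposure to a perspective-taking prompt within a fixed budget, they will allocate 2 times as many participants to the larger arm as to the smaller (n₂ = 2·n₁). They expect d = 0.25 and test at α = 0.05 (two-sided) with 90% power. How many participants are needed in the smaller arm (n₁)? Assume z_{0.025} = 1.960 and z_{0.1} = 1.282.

n₁ = 253

With allocation ratio k = n₂/n₁ = 2, Var(x̄₁−x̄₂) = σ²(1/n₁ + 1/(k·n₁)) = σ²·(k+1)/(k·n₁).
So n₁ = (1 + 1/k)·((z_{α/2} + z_β)/d)² = 1.500 × (3.242/0.25)².
n₁ = 1.500 × 168.17 = 252.3.
Round up: n₁ = 253, giving n₂ = 2 × 253 = 506.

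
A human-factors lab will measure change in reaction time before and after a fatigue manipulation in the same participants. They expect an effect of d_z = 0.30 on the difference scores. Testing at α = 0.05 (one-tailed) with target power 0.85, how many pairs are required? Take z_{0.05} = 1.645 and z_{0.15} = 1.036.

For a paired (one-sample on differences) test: n = ((z_{α} + z_β) / d)².
z_{α} + z_β = 1.645 + 1.036 = 2.681.
n = (2.681 / 0.30)² = 8.937² = 79.86.
Round up.

n = 80 pairs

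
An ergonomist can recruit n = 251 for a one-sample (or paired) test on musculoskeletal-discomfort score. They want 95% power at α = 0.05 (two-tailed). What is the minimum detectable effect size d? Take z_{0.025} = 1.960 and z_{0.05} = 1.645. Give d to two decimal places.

d_min ≈ 0.23

For a single sample (or paired design) of n = 251: d_min = (z_{α/2} + z_β)/√n.
z-sum = 1.960 + 1.645 = 3.605.
d_min = 3.605 / √251 = 3.605 / 15.843 = 0.228.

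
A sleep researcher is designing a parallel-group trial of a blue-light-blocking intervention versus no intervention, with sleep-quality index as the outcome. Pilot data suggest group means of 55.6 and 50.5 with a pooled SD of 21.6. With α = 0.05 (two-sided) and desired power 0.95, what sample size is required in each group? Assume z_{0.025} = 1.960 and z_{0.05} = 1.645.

Cohen's d = |M₁ − M₂| / SD_pooled = |55.6 − 50.5| / 21.6 = 5.1 / 21.6 = 0.236.
For two independent groups with equal n: n = 2·((z_{α/2} + z_β) / d)².
z_{α/2} + z_β = 1.960 + 1.645 = 3.605.
n = 2 × (3.605 / 0.236)² = 2 × 15.275² = 2 × 233.34 = 466.7.
Round up to the next whole participant.

n = 467 per group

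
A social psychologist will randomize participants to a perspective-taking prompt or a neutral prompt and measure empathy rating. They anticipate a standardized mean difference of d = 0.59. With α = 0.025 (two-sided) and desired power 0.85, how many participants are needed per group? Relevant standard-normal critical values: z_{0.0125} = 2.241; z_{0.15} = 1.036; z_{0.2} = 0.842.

n = 62 per group

For two independent groups with equal n: n = 2·((z_{α/2} + z_β) / d)².
z_{α/2} + z_β = 2.241 + 1.036 = 3.277.
n = 2 × (3.277 / 0.59)² = 2 × 5.554² = 2 × 30.85 = 61.7.
Round up to the next whole participant.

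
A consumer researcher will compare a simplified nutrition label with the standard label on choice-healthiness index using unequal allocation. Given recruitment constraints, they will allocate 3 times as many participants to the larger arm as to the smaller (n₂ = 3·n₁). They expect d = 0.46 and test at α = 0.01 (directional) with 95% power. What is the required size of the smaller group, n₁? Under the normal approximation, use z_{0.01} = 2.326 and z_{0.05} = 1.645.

n₁ = 100

With allocation ratio k = n₂/n₁ = 3, Var(x̄₁−x̄₂) = σ²(1/n₁ + 1/(k·n₁)) = σ²·(k+1)/(k·n₁).
So n₁ = (1 + 1/k)·((z_{α} + z_β)/d)² = 1.333 × (3.971/0.46)².
n₁ = 1.333 × 74.52 = 99.4.
Round up: n₁ = 100, giving n₂ = 3 × 100 = 300.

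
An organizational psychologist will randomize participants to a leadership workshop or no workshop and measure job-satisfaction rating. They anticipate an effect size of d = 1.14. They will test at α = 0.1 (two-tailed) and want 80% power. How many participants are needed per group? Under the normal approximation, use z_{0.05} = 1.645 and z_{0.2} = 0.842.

For two independent groups with equal n: n = 2·((z_{α/2} + z_β) / d)².
z_{α/2} + z_β = 1.645 + 0.842 = 2.487.
n = 2 × (2.487 / 1.14)² = 2 × 2.182² = 2 × 4.76 = 9.5.
Round up to the next whole participant.

n = 10 per group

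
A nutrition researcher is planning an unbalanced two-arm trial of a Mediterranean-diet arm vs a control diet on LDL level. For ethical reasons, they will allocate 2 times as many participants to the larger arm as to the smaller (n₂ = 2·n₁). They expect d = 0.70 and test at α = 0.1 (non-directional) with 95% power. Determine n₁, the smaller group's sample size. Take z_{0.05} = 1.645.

n₁ = 34

With allocation ratio k = n₂/n₁ = 2, Var(x̄₁−x̄₂) = σ²(1/n₁ + 1/(k·n₁)) = σ²·(k+1)/(k·n₁).
So n₁ = (1 + 1/k)·((z_{α/2} + z_β)/d)² = 1.500 × (3.290/0.70)².
n₁ = 1.500 × 22.09 = 33.1.
Round up: n₁ = 34, giving n₂ = 2 × 34 = 68.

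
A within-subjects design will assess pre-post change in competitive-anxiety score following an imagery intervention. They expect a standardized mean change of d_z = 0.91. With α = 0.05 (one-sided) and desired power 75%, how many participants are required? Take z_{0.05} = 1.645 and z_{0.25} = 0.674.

n = 7 pairs

For a paired (one-sample on differences) test: n = ((z_{α} + z_β) / d)².
z_{α} + z_β = 1.645 + 0.674 = 2.319.
n = (2.319 / 0.91)² = 2.548² = 6.49.
Round up.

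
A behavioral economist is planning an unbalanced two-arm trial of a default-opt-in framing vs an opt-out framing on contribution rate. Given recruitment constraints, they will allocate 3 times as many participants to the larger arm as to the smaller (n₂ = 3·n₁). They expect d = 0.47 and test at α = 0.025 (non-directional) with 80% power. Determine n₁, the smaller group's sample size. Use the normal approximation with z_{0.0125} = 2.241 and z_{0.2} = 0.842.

With allocation ratio k = n₂/n₁ = 3, Var(x̄₁−x̄₂) = σ²(1/n₁ + 1/(k·n₁)) = σ²·(k+1)/(k·n₁).
So n₁ = (1 + 1/k)·((z_{α/2} + z_β)/d)² = 1.333 × (3.083/0.47)².
n₁ = 1.333 × 43.03 = 57.4.
Round up: n₁ = 58, giving n₂ = 3 × 58 = 174.

n₁ = 58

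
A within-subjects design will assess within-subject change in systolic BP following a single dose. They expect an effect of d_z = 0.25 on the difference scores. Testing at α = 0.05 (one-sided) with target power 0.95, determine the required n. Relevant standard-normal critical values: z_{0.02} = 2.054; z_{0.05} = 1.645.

For a paired (one-sample on differences) test: n = ((z_{α} + z_β) / d)².
z_{α} + z_β = 1.645 + 1.645 = 3.290.
n = (3.290 / 0.25)² = 13.160² = 173.19.
Round up.

n = 174 pairs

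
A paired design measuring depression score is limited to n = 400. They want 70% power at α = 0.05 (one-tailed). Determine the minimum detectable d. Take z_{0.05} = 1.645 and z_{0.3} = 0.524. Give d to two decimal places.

d_min ≈ 0.11

For a single sample (or paired design) of n = 400: d_min = (z_{α} + z_β)/√n.
z-sum = 1.645 + 0.524 = 2.169.
d_min = 2.169 / √400 = 2.169 / 20.000 = 0.108.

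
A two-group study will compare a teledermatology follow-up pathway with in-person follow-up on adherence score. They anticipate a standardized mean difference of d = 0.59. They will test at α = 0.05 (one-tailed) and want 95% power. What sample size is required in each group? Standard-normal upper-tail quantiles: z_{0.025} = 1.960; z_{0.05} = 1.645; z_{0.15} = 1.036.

n = 63 per group

For two independent groups with equal n: n = 2·((z_{α} + z_β) / d)².
z_{α} + z_β = 1.645 + 1.645 = 3.290.
n = 2 × (3.290 / 0.59)² = 2 × 5.576² = 2 × 31.09 = 62.2.
Round up to the next whole participant.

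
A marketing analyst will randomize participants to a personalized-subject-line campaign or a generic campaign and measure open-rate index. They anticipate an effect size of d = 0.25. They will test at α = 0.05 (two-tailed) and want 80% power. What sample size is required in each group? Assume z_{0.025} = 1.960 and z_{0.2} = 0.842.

For two independent groups with equal n: n = 2·((z_{α/2} + z_β) / d)².
z_{α/2} + z_β = 1.960 + 0.842 = 2.802.
n = 2 × (2.802 / 0.25)² = 2 × 11.208² = 2 × 125.62 = 251.2.
Round up to the next whole participant.

n = 252 per group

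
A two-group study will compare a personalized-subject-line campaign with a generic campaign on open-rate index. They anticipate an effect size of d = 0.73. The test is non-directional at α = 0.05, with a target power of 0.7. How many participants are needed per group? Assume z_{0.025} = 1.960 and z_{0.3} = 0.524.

For two independent groups with equal n: n = 2·((z_{α/2} + z_β) / d)².
z_{α/2} + z_β = 1.960 + 0.524 = 2.484.
n = 2 × (2.484 / 0.73)² = 2 × 3.403² = 2 × 11.58 = 23.2.
Round up to the next whole participant.

n = 24 per group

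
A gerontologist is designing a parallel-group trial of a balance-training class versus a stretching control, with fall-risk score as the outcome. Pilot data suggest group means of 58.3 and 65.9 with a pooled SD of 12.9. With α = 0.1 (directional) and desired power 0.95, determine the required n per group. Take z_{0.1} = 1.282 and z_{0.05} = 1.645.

Cohen's d = |M₁ − M₂| / SD_pooled = |58.3 − 65.9| / 12.9 = 7.6 / 12.9 = 0.589.
For two independent groups with equal n: n = 2·((z_{α} + z_β) / d)².
z_{α} + z_β = 1.282 + 1.645 = 2.927.
n = 2 × (2.927 / 0.589)² = 2 × 4.969² = 2 × 24.70 = 49.4.
Round up to the next whole participant.

n = 50 per group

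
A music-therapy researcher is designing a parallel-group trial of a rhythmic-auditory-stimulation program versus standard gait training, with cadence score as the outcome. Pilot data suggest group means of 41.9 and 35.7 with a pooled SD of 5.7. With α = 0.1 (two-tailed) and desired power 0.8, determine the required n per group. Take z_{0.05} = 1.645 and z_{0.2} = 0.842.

n = 11 per group

Cohen's d = |M₁ − M₂| / SD_pooled = |41.9 − 35.7| / 5.7 = 6.2 / 5.7 = 1.088.
For two independent groups with equal n: n = 2·((z_{α/2} + z_β) / d)².
z_{α/2} + z_β = 1.645 + 0.842 = 2.487.
n = 2 × (2.487 / 1.088)² = 2 × 2.286² = 2 × 5.23 = 10.5.
Round up to the next whole participant.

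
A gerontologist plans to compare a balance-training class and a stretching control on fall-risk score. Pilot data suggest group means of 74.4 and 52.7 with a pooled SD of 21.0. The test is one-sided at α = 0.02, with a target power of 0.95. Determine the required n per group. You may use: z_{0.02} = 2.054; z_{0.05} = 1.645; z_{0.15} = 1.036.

n = 26 per group

Cohen's d = |M₁ − M₂| / SD_pooled = |74.4 − 52.7| / 21.0 = 21.7 / 21.0 = 1.033.
For two independent groups with equal n: n = 2·((z_{α} + z_β) / d)².
z_{α} + z_β = 2.054 + 1.645 = 3.699.
n = 2 × (3.699 / 1.033)² = 2 × 3.581² = 2 × 12.82 = 25.6.
Round up to the next whole participant.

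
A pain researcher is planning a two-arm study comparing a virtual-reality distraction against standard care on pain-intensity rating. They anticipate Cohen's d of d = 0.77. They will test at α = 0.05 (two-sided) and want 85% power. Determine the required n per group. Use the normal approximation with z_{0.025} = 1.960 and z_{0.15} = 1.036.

n = 31 per group

For two independent groups with equal n: n = 2·((z_{α/2} + z_β) / d)².
z_{α/2} + z_β = 1.960 + 1.036 = 2.996.
n = 2 × (2.996 / 0.77)² = 2 × 3.891² = 2 × 15.14 = 30.3.
Round up to the next whole participant.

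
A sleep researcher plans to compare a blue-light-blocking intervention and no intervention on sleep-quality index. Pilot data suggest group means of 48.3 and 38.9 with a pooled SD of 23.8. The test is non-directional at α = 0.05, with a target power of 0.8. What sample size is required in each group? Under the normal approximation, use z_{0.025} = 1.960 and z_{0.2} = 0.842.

Cohen's d = |M₁ − M₂| / SD_pooled = |48.3 − 38.9| / 23.8 = 9.4 / 23.8 = 0.395.
For two independent groups with equal n: n = 2·((z_{α/2} + z_β) / d)².
z_{α/2} + z_β = 1.960 + 0.842 = 2.802.
n = 2 × (2.802 / 0.395)² = 2 × 7.094² = 2 × 50.32 = 100.6.
Round up to the next whole participant.

n = 101 per group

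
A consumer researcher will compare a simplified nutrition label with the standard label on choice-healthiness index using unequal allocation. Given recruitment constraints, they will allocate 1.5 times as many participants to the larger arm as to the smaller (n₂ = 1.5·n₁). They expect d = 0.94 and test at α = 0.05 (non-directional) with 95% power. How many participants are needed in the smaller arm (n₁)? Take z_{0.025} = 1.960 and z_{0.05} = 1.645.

With allocation ratio k = n₂/n₁ = 1.5, Var(x̄₁−x̄₂) = σ²(1/n₁ + 1/(k·n₁)) = σ²·(k+1)/(k·n₁).
So n₁ = (1 + 1/k)·((z_{α/2} + z_β)/d)² = 1.667 × (3.605/0.94)².
n₁ = 1.667 × 14.71 = 24.5.
Round up: n₁ = 25, giving n₂ = ⌈1.5 × 25⌉ = ⌈37.5⌉ = 38.

n₁ = 25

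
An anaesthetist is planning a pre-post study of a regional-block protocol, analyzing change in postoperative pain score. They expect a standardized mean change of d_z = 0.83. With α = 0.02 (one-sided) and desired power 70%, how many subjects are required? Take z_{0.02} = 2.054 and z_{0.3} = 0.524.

For a paired (one-sample on differences) test: n = ((z_{α} + z_β) / d)².
z_{α} + z_β = 2.054 + 0.524 = 2.578.
n = (2.578 / 0.83)² = 3.106² = 9.65.
Round up.

n = 10 pairs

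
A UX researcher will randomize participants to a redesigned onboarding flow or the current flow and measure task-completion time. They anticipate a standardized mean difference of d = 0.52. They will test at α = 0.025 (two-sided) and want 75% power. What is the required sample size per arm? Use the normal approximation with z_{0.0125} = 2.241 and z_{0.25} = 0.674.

For two independent groups with equal n: n = 2·((z_{α/2} + z_β) / d)².
z_{α/2} + z_β = 2.241 + 0.674 = 2.915.
n = 2 × (2.915 / 0.52)² = 2 × 5.606² = 2 × 31.42 = 62.8.
Round up to the next whole participant.

n = 63 per group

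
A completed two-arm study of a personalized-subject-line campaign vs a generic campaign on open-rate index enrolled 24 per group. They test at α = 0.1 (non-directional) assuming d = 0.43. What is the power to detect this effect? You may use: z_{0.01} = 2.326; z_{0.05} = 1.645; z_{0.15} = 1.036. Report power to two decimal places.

power ≈ 0.44

For two equal groups, power = Φ(d·√(n/2) − z_{α/2}).
d·√(n/2) = 0.43 × √(24/2) = 0.43 × 3.464 = 1.490.
z_β = 1.490 − 1.645 = -0.155.
Power = Φ(-0.155) = 0.438.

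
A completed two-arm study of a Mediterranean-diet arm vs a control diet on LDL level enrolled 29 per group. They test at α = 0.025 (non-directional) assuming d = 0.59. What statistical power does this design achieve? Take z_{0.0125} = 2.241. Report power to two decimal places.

power ≈ 0.50

For two equal groups, power = Φ(d·√(n/2) − z_{α/2}).
d·√(n/2) = 0.59 × √(29/2) = 0.59 × 3.808 = 2.247.
z_β = 2.247 − 2.241 = 0.006.
Power = Φ(0.006) = 0.502.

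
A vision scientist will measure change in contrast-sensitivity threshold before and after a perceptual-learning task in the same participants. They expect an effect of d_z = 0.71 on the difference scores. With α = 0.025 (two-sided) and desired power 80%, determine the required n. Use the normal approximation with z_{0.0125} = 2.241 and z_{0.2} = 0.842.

For a paired (one-sample on differences) test: n = ((z_{α/2} + z_β) / d)².
z_{α/2} + z_β = 2.241 + 0.842 = 3.083.
n = (3.083 / 0.71)² = 4.342² = 18.86.
Round up.

n = 19 pairs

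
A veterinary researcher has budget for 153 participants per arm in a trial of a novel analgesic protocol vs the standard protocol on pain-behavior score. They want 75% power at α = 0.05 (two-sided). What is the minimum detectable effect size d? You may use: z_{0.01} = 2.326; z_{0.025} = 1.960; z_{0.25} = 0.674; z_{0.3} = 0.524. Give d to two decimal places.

For two independent groups of n = 153 each: d_min = (z_{α/2} + z_β)·√(2/n).
z-sum = 1.960 + 0.674 = 2.634.
d_min = 2.634 × √(2/153) = 2.634 × 0.1143 = 0.301.

d_min ≈ 0.30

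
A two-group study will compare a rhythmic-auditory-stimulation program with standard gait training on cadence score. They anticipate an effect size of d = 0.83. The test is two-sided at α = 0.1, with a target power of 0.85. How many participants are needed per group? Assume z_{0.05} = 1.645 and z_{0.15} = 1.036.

n = 21 per group

For two independent groups with equal n: n = 2·((z_{α/2} + z_β) / d)².
z_{α/2} + z_β = 1.645 + 1.036 = 2.681.
n = 2 × (2.681 / 0.83)² = 2 × 3.230² = 2 × 10.43 = 20.9.
Round up to the next whole participant.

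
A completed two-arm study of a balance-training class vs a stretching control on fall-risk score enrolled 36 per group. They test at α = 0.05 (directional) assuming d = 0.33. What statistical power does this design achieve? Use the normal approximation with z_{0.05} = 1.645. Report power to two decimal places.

power ≈ 0.40

For two equal groups, power = Φ(d·√(n/2) − z_{α}).
d·√(n/2) = 0.33 × √(36/2) = 0.33 × 4.243 = 1.400.
z_β = 1.400 − 1.645 = -0.245.
Power = Φ(-0.245) = 0.403.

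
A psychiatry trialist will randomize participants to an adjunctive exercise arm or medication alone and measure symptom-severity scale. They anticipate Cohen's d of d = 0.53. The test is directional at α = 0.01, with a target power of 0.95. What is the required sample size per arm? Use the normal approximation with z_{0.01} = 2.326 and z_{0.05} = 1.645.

n = 113 per group

For two independent groups with equal n: n = 2·((z_{α} + z_β) / d)².
z_{α} + z_β = 2.326 + 1.645 = 3.971.
n = 2 × (3.971 / 0.53)² = 2 × 7.492² = 2 × 56.14 = 112.3.
Round up to the next whole participant.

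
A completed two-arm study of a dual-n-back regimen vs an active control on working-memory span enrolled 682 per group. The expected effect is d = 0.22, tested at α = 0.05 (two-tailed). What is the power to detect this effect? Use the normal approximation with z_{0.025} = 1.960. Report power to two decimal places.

For two equal groups, power = Φ(d·√(n/2) − z_{α/2}).
d·√(n/2) = 0.22 × √(682/2) = 0.22 × 18.466 = 4.063.
z_β = 4.063 − 1.960 = 2.103.
Power = Φ(2.103) = 0.982.

power ≈ 0.98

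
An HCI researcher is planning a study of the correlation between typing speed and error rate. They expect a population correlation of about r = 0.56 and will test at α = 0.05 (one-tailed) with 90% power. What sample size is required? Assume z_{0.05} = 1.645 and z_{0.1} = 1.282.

n = 25

Fisher's z: C = ½·ln((1+r)/(1−r)) = ½·ln(3.5455) = 0.6328.
n = ((z_{α} + z_β)/C)² + 3.
(1.645 + 1.282) / 0.6328 = 2.927 / 0.6328 = 4.625.
n = 4.625² + 3 = 21.40 + 3 = 24.4.
Round up.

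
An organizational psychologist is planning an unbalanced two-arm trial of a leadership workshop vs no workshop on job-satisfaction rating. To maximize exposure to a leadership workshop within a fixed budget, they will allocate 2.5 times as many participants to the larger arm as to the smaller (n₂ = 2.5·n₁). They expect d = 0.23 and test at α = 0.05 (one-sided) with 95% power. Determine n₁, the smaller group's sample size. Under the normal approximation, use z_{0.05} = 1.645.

With allocation ratio k = n₂/n₁ = 2.5, Var(x̄₁−x̄₂) = σ²(1/n₁ + 1/(k·n₁)) = σ²·(k+1)/(k·n₁).
So n₁ = (1 + 1/k)·((z_{α} + z_β)/d)² = 1.400 × (3.290/0.23)².
n₁ = 1.400 × 204.61 = 286.5.
Round up: n₁ = 287, giving n₂ = ⌈2.5 × 287⌉ = ⌈717.5⌉ = 718.

n₁ = 287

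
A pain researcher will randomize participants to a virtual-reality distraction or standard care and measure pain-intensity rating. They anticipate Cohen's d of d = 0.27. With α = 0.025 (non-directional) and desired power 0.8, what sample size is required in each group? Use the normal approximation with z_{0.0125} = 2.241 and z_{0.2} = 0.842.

n = 261 per group

For two independent groups with equal n: n = 2·((z_{α/2} + z_β) / d)².
z_{α/2} + z_β = 2.241 + 0.842 = 3.083.
n = 2 × (3.083 / 0.27)² = 2 × 11.419² = 2 × 130.38 = 260.8.
Round up to the next whole participant.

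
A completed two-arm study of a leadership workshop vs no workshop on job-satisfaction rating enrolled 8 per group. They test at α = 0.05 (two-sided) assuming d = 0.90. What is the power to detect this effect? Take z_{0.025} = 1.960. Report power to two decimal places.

For two equal groups, power = Φ(d·√(n/2) − z_{α/2}).
d·√(n/2) = 0.90 × √(8/2) = 0.90 × 2.000 = 1.800.
z_β = 1.800 − 1.960 = -0.160.
Power = Φ(-0.160) = 0.436.

power ≈ 0.44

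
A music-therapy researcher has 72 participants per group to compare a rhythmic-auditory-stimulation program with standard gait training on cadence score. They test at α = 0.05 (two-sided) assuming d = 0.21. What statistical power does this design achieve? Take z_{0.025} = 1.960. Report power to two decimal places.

For two equal groups, power = Φ(d·√(n/2) − z_{α/2}).
d·√(n/2) = 0.21 × √(72/2) = 0.21 × 6.000 = 1.260.
z_β = 1.260 − 1.960 = -0.700.
Power = Φ(-0.700) = 0.242.

power ≈ 0.24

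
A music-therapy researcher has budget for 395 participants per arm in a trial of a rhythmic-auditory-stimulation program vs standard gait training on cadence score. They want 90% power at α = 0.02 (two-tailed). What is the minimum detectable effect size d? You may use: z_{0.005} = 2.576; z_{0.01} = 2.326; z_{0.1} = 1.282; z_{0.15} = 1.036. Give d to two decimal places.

For two independent groups of n = 395 each: d_min = (z_{α/2} + z_β)·√(2/n).
z-sum = 2.326 + 1.282 = 3.608.
d_min = 3.608 × √(2/395) = 3.608 × 0.0712 = 0.257.

d_min ≈ 0.26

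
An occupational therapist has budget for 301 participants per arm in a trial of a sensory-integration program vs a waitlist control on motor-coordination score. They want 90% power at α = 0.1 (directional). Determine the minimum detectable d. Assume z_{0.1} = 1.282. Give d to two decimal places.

d_min ≈ 0.21

For two independent groups of n = 301 each: d_min = (z_{α} + z_β)·√(2/n).
z-sum = 1.282 + 1.282 = 2.564.
d_min = 2.564 × √(2/301) = 2.564 × 0.0815 = 0.209.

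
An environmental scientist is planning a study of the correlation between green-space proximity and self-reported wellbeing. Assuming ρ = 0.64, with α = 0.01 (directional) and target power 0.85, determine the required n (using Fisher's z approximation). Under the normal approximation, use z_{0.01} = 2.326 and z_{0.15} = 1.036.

Fisher's z: C = ½·ln((1+r)/(1−r)) = ½·ln(4.5556) = 0.7582.
n = ((z_{α} + z_β)/C)² + 3.
(2.326 + 1.036) / 0.7582 = 3.362 / 0.7582 = 4.434.
n = 4.434² + 3 = 19.66 + 3 = 22.7.
Round up.

n = 23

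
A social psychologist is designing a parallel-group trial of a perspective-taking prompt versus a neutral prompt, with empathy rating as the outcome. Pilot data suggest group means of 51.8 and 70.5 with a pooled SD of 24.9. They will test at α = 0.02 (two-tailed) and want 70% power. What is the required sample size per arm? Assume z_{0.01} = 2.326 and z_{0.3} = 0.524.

n = 29 per group

Cohen's d = |M₁ − M₂| / SD_pooled = |51.8 − 70.5| / 24.9 = 18.7 / 24.9 = 0.751.
For two independent groups with equal n: n = 2·((z_{α/2} + z_β) / d)².
z_{α/2} + z_β = 2.326 + 0.524 = 2.850.
n = 2 × (2.850 / 0.751)² = 2 × 3.795² = 2 × 14.40 = 28.8.
Round up to the next whole participant.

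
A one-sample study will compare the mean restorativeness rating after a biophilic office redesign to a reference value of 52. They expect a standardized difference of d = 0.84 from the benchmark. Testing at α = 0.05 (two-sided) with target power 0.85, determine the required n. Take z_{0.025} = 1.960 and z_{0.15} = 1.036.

For a one-sample test: n = ((z_{α/2} + z_β) / d)².
z_{α/2} + z_β = 1.960 + 1.036 = 2.996.
n = (2.996 / 0.84)² = 3.567² = 12.72.
Round up.

n = 13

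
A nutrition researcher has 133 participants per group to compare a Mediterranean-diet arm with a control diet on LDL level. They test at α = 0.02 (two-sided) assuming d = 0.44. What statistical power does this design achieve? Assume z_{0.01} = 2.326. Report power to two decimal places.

For two equal groups, power = Φ(d·√(n/2) − z_{α/2}).
d·√(n/2) = 0.44 × √(133/2) = 0.44 × 8.155 = 3.588.
z_β = 3.588 − 2.326 = 1.262.
Power = Φ(1.262) = 0.897.

power ≈ 0.90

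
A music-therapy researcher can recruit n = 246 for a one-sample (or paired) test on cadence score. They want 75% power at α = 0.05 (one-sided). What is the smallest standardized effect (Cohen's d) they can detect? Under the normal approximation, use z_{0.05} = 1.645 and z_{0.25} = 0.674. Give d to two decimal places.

For a single sample (or paired design) of n = 246: d_min = (z_{α} + z_β)/√n.
z-sum = 1.645 + 0.674 = 2.319.
d_min = 2.319 / √246 = 2.319 / 15.684 = 0.148.

d_min ≈ 0.15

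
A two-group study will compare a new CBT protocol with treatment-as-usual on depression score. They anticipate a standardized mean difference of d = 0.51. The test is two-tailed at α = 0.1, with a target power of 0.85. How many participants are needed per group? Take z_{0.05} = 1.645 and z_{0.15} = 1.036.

For two independent groups with equal n: n = 2·((z_{α/2} + z_β) / d)².
z_{α/2} + z_β = 1.645 + 1.036 = 2.681.
n = 2 × (2.681 / 0.51)² = 2 × 5.257² = 2 × 27.63 = 55.3.
Round up to the next whole participant.

n = 56 per group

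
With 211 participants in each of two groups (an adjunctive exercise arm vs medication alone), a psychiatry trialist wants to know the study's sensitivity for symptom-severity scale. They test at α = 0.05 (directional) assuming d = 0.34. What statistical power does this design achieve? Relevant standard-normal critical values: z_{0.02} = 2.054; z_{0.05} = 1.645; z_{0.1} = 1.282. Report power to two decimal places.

For two equal groups, power = Φ(d·√(n/2) − z_{α}).
d·√(n/2) = 0.34 × √(211/2) = 0.34 × 10.271 = 3.492.
z_β = 3.492 − 1.645 = 1.847.
Power = Φ(1.847) = 0.968.

power ≈ 0.97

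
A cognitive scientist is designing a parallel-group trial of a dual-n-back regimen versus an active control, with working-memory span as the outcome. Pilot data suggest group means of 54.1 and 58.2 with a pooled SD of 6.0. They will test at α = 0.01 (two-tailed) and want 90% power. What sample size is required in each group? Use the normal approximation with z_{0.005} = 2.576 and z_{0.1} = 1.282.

n = 64 per group

Cohen's d = |M₁ − M₂| / SD_pooled = |54.1 − 58.2| / 6.0 = 4.1 / 6.0 = 0.683.
For two independent groups with equal n: n = 2·((z_{α/2} + z_β) / d)².
z_{α/2} + z_β = 2.576 + 1.282 = 3.858.
n = 2 × (3.858 / 0.683)² = 2 × 5.649² = 2 × 31.91 = 63.8.
Round up to the next whole participant.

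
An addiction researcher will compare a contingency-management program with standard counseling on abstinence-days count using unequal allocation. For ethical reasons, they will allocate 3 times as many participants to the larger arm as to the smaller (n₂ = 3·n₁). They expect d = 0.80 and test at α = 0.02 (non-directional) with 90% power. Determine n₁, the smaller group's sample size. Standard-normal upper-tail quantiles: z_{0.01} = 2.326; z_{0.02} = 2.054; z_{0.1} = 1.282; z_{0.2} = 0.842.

With allocation ratio k = n₂/n₁ = 3, Var(x̄₁−x̄₂) = σ²(1/n₁ + 1/(k·n₁)) = σ²·(k+1)/(k·n₁).
So n₁ = (1 + 1/k)·((z_{α/2} + z_β)/d)² = 1.333 × (3.608/0.80)².
n₁ = 1.333 × 20.34 = 27.1.
Round up: n₁ = 28, giving n₂ = 3 × 28 = 84.

n₁ = 28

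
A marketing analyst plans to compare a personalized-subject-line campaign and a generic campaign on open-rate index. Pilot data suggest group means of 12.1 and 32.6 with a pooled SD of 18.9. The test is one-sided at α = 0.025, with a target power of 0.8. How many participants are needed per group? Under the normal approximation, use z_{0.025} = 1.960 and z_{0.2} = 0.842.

n = 14 per group

Cohen's d = |M₁ − M₂| / SD_pooled = |12.1 − 32.6| / 18.9 = 20.5 / 18.9 = 1.085.
For two independent groups with equal n: n = 2·((z_{α} + z_β) / d)².
z_{α} + z_β = 1.960 + 0.842 = 2.802.
n = 2 × (2.802 / 1.085)² = 2 × 2.582² = 2 × 6.67 = 13.3.
Round up to the next whole participant.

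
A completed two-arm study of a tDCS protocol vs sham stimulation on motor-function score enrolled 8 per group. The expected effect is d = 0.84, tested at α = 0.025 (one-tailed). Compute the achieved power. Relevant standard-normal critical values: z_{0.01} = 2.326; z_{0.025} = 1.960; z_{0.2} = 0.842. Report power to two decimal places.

power ≈ 0.39

For two equal groups, power = Φ(d·√(n/2) − z_{α}).
d·√(n/2) = 0.84 × √(8/2) = 0.84 × 2.000 = 1.680.
z_β = 1.680 − 1.960 = -0.280.
Power = Φ(-0.280) = 0.390.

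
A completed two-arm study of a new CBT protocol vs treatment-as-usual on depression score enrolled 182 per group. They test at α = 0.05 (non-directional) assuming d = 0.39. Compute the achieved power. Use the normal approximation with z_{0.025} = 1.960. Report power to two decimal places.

For two equal groups, power = Φ(d·√(n/2) − z_{α/2}).
d·√(n/2) = 0.39 × √(182/2) = 0.39 × 9.539 = 3.720.
z_β = 3.720 − 1.960 = 1.760.
Power = Φ(1.760) = 0.961.

power ≈ 0.96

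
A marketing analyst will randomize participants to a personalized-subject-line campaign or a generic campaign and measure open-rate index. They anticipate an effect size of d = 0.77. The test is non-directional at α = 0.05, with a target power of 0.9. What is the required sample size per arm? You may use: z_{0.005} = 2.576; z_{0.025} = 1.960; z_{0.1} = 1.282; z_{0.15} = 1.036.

n = 36 per group

For two independent groups with equal n: n = 2·((z_{α/2} + z_β) / d)².
z_{α/2} + z_β = 1.960 + 1.282 = 3.242.
n = 2 × (3.242 / 0.77)² = 2 × 4.210² = 2 × 17.73 = 35.5.
Round up to the next whole participant.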